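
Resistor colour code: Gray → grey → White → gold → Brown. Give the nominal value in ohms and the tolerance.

Grey → 8 (first significant figure)
Grey → 8 (second significant figure)
White → 9 (third significant figure)
Gold → ×0.1 multiplier
Brown → ±1% tolerance
889 × 0.1 = 88.9 Ω

88.9 Ω ±1%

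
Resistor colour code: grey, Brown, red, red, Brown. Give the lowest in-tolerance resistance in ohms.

Grey → 8 (first significant figure)
Brown → 1 (second significant figure)
Red → 2 (third significant figure)
Red → ×10^2 multiplier
Brown → ±1% tolerance
812 × 100 = 81200 Ω
Lowest = 81200 × (1 − 1/100) = 80388 Ω.

80388 Ω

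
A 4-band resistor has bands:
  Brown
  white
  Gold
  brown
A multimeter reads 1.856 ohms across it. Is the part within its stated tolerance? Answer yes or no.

Brown → 1 (first significant figure)
White → 9 (second significant figure)
Gold → ×0.1 multiplier
Brown → ±1% tolerance
19 × 0.1 = 1.9 Ω
Allowed range: 1.881 Ω to 1.919 Ω.
1.856 ohms lies outside that range.

no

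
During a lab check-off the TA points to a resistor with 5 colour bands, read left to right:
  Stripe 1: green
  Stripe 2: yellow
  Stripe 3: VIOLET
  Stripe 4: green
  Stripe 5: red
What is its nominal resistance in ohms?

54700000 Ω

Green → 5 (first significant figure)
Yellow → 4 (second significant figure)
Violet → 7 (third significant figure)
Green → ×10^5 multiplier
547 × 100000 = 54700000 Ω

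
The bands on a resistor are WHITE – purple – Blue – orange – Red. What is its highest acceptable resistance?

995520 Ω

White → 9 (first significant figure)
Violet → 7 (second significant figure)
Blue → 6 (third significant figure)
Orange → ×10^3 multiplier
Red → ±2% tolerance
976 × 1000 = 976000 Ω
Highest = 976000 × (1 + 2/100) = 995520 Ω.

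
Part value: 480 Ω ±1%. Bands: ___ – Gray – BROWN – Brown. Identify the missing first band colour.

yellow

480 Ω = 48 × 10^1.
The first band gives digit 4 of the significand, and 4 is yellow.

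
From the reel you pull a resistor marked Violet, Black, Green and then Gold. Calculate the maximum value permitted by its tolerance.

7350000 Ω

Violet → 7 (first significant figure)
Black → 0 (second significant figure)
Green → ×10^5 multiplier
Gold → ±5% tolerance
70 × 100000 = 7000000 Ω
Maximum = 7000000 × (1 + 5/100) = 7350000 Ω.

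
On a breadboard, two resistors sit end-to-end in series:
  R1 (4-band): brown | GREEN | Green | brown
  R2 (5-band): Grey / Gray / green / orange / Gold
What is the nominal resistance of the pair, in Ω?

R1: brown, green → 15; green ×10^5 → 1500000 Ω.
R2: grey, grey, green → 885; orange ×10^3 → 885000 Ω.
Series: 1500000 + 885000 = 2385000 Ω.

2385000 Ω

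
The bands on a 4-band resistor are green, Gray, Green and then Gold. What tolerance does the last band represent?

The last band, gold, is the tolerance band.
Gold corresponds to ±5%.

±5%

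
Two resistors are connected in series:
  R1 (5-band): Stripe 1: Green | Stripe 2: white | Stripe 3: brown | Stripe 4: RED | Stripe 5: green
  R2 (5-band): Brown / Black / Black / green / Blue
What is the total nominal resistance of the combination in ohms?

R1: green, white, brown → 591; red ×10^2 → 59100 Ω.
R2: brown, black, black → 100; green ×10^5 → 10000000 Ω.
Series: 59100 + 10000000 = 10059100 Ω.

10059100 Ω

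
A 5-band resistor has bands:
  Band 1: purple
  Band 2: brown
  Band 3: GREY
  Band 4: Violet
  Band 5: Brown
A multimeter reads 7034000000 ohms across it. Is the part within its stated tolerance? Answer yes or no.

Violet → 7 (first significant figure)
Brown → 1 (second significant figure)
Grey → 8 (third significant figure)
Violet → ×10^7 multiplier
Brown → ±1% tolerance
718 × 10000000 = 7180000000 Ω
Allowed range: 7108200000 Ω to 7251800000 Ω.
7034000000 ohms lies outside that range.

no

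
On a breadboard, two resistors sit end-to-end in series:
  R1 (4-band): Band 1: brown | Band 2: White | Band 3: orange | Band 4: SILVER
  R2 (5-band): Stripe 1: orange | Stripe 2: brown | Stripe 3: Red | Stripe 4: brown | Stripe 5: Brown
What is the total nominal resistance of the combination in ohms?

R1: brown, white → 19; orange ×10^3 → 19000 Ω.
R2: orange, brown, red → 312; brown ×10 → 3120 Ω.
Series: 19000 + 3120 = 22120 Ω.

22120 Ω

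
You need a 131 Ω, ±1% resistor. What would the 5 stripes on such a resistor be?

brown, orange, brown, black, brown

131 Ω = 131 × 10^0.
1 → brown
3 → orange
1 → brown
Multiplier 10^0 → black.
±1% tolerance → brown.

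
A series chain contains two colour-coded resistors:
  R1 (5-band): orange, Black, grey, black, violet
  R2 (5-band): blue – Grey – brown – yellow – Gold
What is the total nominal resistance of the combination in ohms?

6810308 Ω

R1: orange, black, grey → 308; black ×1 → 308 Ω.
R2: blue, grey, brown → 681; yellow ×10^4 → 6810000 Ω.
Series: 308 + 6810000 = 6810308 Ω.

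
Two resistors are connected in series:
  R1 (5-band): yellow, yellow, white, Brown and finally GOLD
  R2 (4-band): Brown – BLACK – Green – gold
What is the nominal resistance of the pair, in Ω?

R1: yellow, yellow, white → 449; brown ×10 → 4490 Ω.
R2: brown, black → 10; green ×10^5 → 1000000 Ω.
Series: 4490 + 1000000 = 1004490 Ω.

1004490 Ω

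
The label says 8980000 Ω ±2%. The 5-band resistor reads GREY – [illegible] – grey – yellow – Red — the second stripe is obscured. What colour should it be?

white

8980000 Ω = 898 × 10^4.
The second band gives digit 9 of the significand, and 9 is white.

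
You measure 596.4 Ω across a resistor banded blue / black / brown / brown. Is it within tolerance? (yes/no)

yes

Blue → 6 (first significant figure)
Black → 0 (second significant figure)
Brown → ×10 multiplier
Brown → ±1% tolerance
60 × 10 = 600 Ω
Allowed range: 594 Ω to 606 Ω.
596.4 Ω lies inside that range.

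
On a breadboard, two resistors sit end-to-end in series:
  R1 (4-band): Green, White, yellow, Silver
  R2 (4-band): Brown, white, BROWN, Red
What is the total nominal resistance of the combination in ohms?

R1: green, white → 59; yellow ×10^4 → 590000 Ω.
R2: brown, white → 19; brown ×10 → 190 Ω.
Series: 590000 + 190 = 590190 Ω.

590190 Ω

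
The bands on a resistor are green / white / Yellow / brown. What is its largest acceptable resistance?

595900 Ω

Green → 5 (first significant figure)
White → 9 (second significant figure)
Yellow → ×10^4 multiplier
Brown → ±1% tolerance
59 × 10000 = 590000 Ω
Largest = 590000 × (1 + 1/100) = 595900 Ω.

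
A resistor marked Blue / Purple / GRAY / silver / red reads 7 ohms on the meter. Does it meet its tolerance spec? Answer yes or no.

Blue → 6 (first significant figure)
Violet → 7 (second significant figure)
Grey → 8 (third significant figure)
Silver → ×0.01 multiplier
Red → ±2% tolerance
678 × 0.01 = 6.78 Ω
Allowed range: 6.6444 Ω to 6.9156 Ω.
7 ohms lies outside that range.

no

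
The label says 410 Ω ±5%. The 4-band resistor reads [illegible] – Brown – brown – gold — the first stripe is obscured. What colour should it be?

410 Ω = 41 × 10^1.
The first band gives digit 4 of the significand, and 4 is yellow.

yellow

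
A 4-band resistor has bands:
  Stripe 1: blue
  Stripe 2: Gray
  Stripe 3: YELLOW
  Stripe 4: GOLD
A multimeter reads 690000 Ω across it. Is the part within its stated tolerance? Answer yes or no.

yes

Blue → 6 (first significant figure)
Grey → 8 (second significant figure)
Yellow → ×10^4 multiplier
Gold → ±5% tolerance
68 × 10000 = 680000 Ω
Allowed range: 646000 Ω to 714000 Ω.
690000 Ω lies inside that range.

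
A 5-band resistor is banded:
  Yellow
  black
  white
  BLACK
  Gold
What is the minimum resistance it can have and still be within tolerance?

388.55 Ω

Yellow → 4 (first significant figure)
Black → 0 (second significant figure)
White → 9 (third significant figure)
Black → ×1 multiplier
Gold → ±5% tolerance
409 × 1 = 409 Ω
Minimum = 409 × (1 − 5/100) = 388.55 Ω.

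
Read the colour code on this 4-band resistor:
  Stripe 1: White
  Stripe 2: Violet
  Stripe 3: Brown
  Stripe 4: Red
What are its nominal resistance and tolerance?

970 Ω ±2%

White → 9 (first significant figure)
Violet → 7 (second significant figure)
Brown → ×10 multiplier
Red → ±2% tolerance
97 × 10 = 970 Ω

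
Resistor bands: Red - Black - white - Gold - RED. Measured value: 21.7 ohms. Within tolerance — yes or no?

no

Red → 2 (first significant figure)
Black → 0 (second significant figure)
White → 9 (third significant figure)
Gold → ×0.1 multiplier
Red → ±2% tolerance
209 × 0.1 = 20.9 Ω
Allowed range: 20.482 Ω to 21.318 Ω.
21.7 ohms lies outside that range.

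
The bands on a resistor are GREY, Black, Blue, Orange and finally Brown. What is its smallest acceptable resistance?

Grey → 8 (first significant figure)
Black → 0 (second significant figure)
Blue → 6 (third significant figure)
Orange → ×10^3 multiplier
Brown → ±1% tolerance
806 × 1000 = 806000 Ω
Smallest = 806000 × (1 − 1/100) = 797940 Ω.

797940 Ω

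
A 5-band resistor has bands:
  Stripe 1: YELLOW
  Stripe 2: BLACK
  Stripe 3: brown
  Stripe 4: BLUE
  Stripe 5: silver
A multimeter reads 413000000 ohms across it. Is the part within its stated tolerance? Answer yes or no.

Yellow → 4 (first significant figure)
Black → 0 (second significant figure)
Brown → 1 (third significant figure)
Blue → ×10^6 multiplier
Silver → ±10% tolerance
401 × 1000000 = 401000000 Ω
Allowed range: 360900000 Ω to 441100000 Ω.
413000000 ohms lies inside that range.

yes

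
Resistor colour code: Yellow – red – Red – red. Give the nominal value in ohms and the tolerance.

4200 Ω ±2%

Yellow → 4 (first significant figure)
Red → 2 (second significant figure)
Red → ×10^2 multiplier
Red → ±2% tolerance
42 × 100 = 4200 Ω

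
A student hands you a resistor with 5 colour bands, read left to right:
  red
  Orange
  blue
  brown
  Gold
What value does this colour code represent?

2360 Ω

Red → 2 (first significant figure)
Orange → 3 (second significant figure)
Blue → 6 (third significant figure)
Brown → ×10 multiplier
236 × 10 = 2360 Ω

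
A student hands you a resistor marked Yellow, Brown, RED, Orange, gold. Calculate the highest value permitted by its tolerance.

432600 Ω

Yellow → 4 (first significant figure)
Brown → 1 (second significant figure)
Red → 2 (third significant figure)
Orange → ×10^3 multiplier
Gold → ±5% tolerance
412 × 1000 = 412000 Ω
Highest = 412000 × (1 + 5/100) = 432600 Ω.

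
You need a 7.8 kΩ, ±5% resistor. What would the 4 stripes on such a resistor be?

violet, grey, red, gold

7800 Ω = 78 × 10^2.
7 → violet
8 → grey
Multiplier 10^2 → red.
±5% tolerance → gold.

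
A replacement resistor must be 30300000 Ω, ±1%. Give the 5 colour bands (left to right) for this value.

orange, black, orange, green, brown

30300000 Ω = 303 × 10^5.
3 → orange
0 → black
3 → orange
Multiplier 10^5 → green.
±1% tolerance → brown.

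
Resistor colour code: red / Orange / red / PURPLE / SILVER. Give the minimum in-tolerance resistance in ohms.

Red → 2 (first significant figure)
Orange → 3 (second significant figure)
Red → 2 (third significant figure)
Violet → ×10^7 multiplier
Silver → ±10% tolerance
232 × 10000000 = 2320000000 Ω
Minimum = 2320000000 × (1 − 10/100) = 2088000000 Ω.

2088000000 Ω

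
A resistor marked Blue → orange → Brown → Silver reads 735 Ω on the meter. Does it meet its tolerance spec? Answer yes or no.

no

Blue → 6 (first significant figure)
Orange → 3 (second significant figure)
Brown → ×10 multiplier
Silver → ±10% tolerance
63 × 10 = 630 Ω
Allowed range: 567 Ω to 693 Ω.
735 Ω lies outside that range.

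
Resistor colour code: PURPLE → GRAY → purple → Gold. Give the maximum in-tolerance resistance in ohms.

819000000 Ω

Violet → 7 (first significant figure)
Grey → 8 (second significant figure)
Violet → ×10^7 multiplier
Gold → ±5% tolerance
78 × 10000000 = 780000000 Ω
Maximum = 780000000 × (1 + 5/100) = 819000000 Ω.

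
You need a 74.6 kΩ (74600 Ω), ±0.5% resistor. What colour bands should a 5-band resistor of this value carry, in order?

74600 Ω = 746 × 10^2.
7 → violet
4 → yellow
6 → blue
Multiplier 10^2 → red.
±0.5% tolerance → green.

violet, yellow, blue, red, green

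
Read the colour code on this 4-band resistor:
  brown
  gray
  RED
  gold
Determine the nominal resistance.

1800 Ω

Brown → 1 (first significant figure)
Grey → 8 (second significant figure)
Red → ×10^2 multiplier
18 × 100 = 1800 Ω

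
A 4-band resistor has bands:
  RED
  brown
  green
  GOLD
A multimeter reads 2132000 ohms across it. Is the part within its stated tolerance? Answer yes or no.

Red → 2 (first significant figure)
Brown → 1 (second significant figure)
Green → ×10^5 multiplier
Gold → ±5% tolerance
21 × 100000 = 2100000 Ω
Allowed range: 1995000 Ω to 2205000 Ω.
2132000 ohms lies inside that range.

yes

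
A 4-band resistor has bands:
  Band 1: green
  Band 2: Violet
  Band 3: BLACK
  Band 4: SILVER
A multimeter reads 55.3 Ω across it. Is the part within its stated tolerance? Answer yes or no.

Green → 5 (first significant figure)
Violet → 7 (second significant figure)
Black → ×1 multiplier
Silver → ±10% tolerance
57 × 1 = 57 Ω
Allowed range: 51.3 Ω to 62.7 Ω.
55.3 Ω lies inside that range.

yes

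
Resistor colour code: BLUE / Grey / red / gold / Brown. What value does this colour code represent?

Blue → 6 (first significant figure)
Grey → 8 (second significant figure)
Red → 2 (third significant figure)
Gold → ×0.1 multiplier
682 × 0.1 = 68.2 Ω

68.2 Ω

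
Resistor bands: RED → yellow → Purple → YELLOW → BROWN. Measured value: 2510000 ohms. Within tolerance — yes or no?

no

Red → 2 (first significant figure)
Yellow → 4 (second significant figure)
Violet → 7 (third significant figure)
Yellow → ×10^4 multiplier
Brown → ±1% tolerance
247 × 10000 = 2470000 Ω
Allowed range: 2445300 Ω to 2494700 Ω.
2510000 ohms lies outside that range.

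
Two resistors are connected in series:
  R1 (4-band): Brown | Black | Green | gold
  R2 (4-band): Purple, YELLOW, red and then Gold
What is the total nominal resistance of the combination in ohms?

1007400 Ω

R1: brown, black → 10; green ×10^5 → 1000000 Ω.
R2: violet, yellow → 74; red ×10^2 → 7400 Ω.
Series: 1000000 + 7400 = 1007400 Ω.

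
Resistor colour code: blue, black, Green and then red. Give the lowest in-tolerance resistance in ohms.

Blue → 6 (first significant figure)
Black → 0 (second significant figure)
Green → ×10^5 multiplier
Red → ±2% tolerance
60 × 100000 = 6000000 Ω
Lowest = 6000000 × (1 − 2/100) = 5880000 Ω.

5880000 Ω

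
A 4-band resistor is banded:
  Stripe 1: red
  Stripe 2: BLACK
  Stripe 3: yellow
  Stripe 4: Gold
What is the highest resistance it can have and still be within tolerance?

Red → 2 (first significant figure)
Black → 0 (second significant figure)
Yellow → ×10^4 multiplier
Gold → ±5% tolerance
20 × 10000 = 200000 Ω
Highest = 200000 × (1 + 5/100) = 210000 Ω.

210000 Ω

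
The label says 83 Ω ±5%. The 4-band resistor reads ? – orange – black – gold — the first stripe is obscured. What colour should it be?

83 Ω = 83 × 10^0.
The first band gives digit 8 of the significand, and 8 is grey.

grey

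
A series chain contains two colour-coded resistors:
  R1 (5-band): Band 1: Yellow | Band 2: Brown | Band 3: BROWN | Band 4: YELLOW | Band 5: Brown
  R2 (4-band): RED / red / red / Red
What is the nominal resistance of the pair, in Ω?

4112200 Ω

R1: yellow, brown, brown → 411; yellow ×10^4 → 4110000 Ω.
R2: red, red → 22; red ×10^2 → 2200 Ω.
Series: 4110000 + 2200 = 4112200 Ω.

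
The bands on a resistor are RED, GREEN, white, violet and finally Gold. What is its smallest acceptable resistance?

Red → 2 (first significant figure)
Green → 5 (second significant figure)
White → 9 (third significant figure)
Violet → ×10^7 multiplier
Gold → ±5% tolerance
259 × 10000000 = 2590000000 Ω
Smallest = 2590000000 × (1 − 5/100) = 2460500000 Ω.

2460500000 Ω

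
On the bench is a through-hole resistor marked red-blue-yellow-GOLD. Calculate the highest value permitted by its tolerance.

Red → 2 (first significant figure)
Blue → 6 (second significant figure)
Yellow → ×10^4 multiplier
Gold → ±5% tolerance
26 × 10000 = 260000 Ω
Highest = 260000 × (1 + 5/100) = 273000 Ω.

273000 Ω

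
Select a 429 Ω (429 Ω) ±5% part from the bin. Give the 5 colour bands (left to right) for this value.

yellow, red, white, black, gold

429 Ω = 429 × 10^0.
4 → yellow
2 → red
9 → white
Multiplier 10^0 → black.
±5% tolerance → gold.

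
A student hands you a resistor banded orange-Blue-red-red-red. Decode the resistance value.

36200 Ω

Orange → 3 (first significant figure)
Blue → 6 (second significant figure)
Red → 2 (third significant figure)
Red → ×10^2 multiplier
362 × 100 = 36200 Ω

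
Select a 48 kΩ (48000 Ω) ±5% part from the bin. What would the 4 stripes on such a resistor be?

48000 Ω = 48 × 10^3.
4 → yellow
8 → grey
Multiplier 10^3 → orange.
±5% tolerance → gold.

yellow, grey, orange, gold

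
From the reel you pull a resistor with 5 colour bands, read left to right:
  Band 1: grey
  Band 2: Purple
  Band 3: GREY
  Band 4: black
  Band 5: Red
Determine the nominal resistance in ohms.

878 Ω

Grey → 8 (first significant figure)
Violet → 7 (second significant figure)
Grey → 8 (third significant figure)
Black → ×1 multiplier
878 × 1 = 878 Ω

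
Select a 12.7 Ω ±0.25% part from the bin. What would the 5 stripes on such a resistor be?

brown, red, violet, gold, blue

12.7 Ω = 127 × 10^-1.
1 → brown
2 → red
7 → violet
Multiplier 10^-1 → gold.
±0.25% tolerance → blue.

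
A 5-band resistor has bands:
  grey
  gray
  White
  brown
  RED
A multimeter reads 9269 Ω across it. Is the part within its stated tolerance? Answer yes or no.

Grey → 8 (first significant figure)
Grey → 8 (second significant figure)
White → 9 (third significant figure)
Brown → ×10 multiplier
Red → ±2% tolerance
889 × 10 = 8890 Ω
Allowed range: 8712.2 Ω to 9067.8 Ω.
9269 Ω lies outside that range.

no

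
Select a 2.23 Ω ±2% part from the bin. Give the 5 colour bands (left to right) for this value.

2.23 Ω = 223 × 10^-2.
2 → red
2 → red
3 → orange
Multiplier 10^-2 → silver.
±2% tolerance → red.

red, red, orange, silver, red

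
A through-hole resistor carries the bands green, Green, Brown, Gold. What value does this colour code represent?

550 Ω

Green → 5 (first significant figure)
Green → 5 (second significant figure)
Brown → ×10 multiplier
55 × 10 = 550 Ω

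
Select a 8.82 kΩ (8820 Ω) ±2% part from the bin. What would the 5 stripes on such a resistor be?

grey, grey, red, brown, red

8820 Ω = 882 × 10^1.
8 → grey
8 → grey
2 → red
Multiplier 10^1 → brown.
±2% tolerance → red.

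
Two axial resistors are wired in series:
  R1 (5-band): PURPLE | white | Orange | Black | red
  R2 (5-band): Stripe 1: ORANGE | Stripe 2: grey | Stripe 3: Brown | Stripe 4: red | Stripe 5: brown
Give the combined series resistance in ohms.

38893 Ω

R1: violet, white, orange → 793; black ×1 → 793 Ω.
R2: orange, grey, brown → 381; red ×10^2 → 38100 Ω.
Series: 793 + 38100 = 38893 Ω.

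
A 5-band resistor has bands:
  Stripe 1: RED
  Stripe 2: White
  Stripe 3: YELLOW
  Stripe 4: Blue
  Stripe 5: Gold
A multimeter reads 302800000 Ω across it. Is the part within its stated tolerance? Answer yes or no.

yes

Red → 2 (first significant figure)
White → 9 (second significant figure)
Yellow → 4 (third significant figure)
Blue → ×10^6 multiplier
Gold → ±5% tolerance
294 × 1000000 = 294000000 Ω
Allowed range: 279300000 Ω to 308700000 Ω.
302800000 Ω lies inside that range.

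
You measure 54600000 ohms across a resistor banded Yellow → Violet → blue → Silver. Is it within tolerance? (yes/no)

Yellow → 4 (first significant figure)
Violet → 7 (second significant figure)
Blue → ×10^6 multiplier
Silver → ±10% tolerance
47 × 1000000 = 47000000 Ω
Allowed range: 42300000 Ω to 51700000 Ω.
54600000 ohms lies outside that range.

no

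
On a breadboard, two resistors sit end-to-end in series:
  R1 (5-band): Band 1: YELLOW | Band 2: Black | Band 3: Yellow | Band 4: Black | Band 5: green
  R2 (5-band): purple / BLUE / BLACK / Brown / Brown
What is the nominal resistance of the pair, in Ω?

R1: yellow, black, yellow → 404; black ×1 → 404 Ω.
R2: violet, blue, black → 760; brown ×10 → 7600 Ω.
Series: 404 + 7600 = 8004 Ω.

8004 Ω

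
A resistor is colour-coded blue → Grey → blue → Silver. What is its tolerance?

The last band, silver, is the tolerance band.
Silver corresponds to ±10%.

±10%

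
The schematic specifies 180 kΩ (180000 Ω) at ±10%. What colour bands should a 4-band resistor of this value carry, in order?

180000 Ω = 18 × 10^4.
1 → brown
8 → grey
Multiplier 10^4 → yellow.
±10% tolerance → silver.

brown, grey, yellow, silver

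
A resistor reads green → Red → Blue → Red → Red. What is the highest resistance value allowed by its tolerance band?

Green → 5 (first significant figure)
Red → 2 (second significant figure)
Blue → 6 (third significant figure)
Red → ×10^2 multiplier
Red → ±2% tolerance
526 × 100 = 52600 Ω
Highest = 52600 × (1 + 2/100) = 53652 Ω.

53652 Ω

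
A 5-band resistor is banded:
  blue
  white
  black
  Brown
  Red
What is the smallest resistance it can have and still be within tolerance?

6762 Ω

Blue → 6 (first significant figure)
White → 9 (second significant figure)
Black → 0 (third significant figure)
Brown → ×10 multiplier
Red → ±2% tolerance
690 × 10 = 6900 Ω
Smallest = 6900 × (1 − 2/100) = 6762 Ω.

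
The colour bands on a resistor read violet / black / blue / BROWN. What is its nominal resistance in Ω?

Violet → 7 (first significant figure)
Black → 0 (second significant figure)
Blue → ×10^6 multiplier
70 × 1000000 = 70000000 Ω

70000000 Ω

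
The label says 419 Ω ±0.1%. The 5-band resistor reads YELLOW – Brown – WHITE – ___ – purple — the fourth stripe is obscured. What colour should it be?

419 Ω = 419 × 10^0.
The fourth band is the multiplier, 10^0, which is black.

black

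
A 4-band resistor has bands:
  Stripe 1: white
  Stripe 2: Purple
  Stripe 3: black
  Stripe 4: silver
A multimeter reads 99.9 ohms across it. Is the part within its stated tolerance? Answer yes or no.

yes

White → 9 (first significant figure)
Violet → 7 (second significant figure)
Black → ×1 multiplier
Silver → ±10% tolerance
97 × 1 = 97 Ω
Allowed range: 87.3 Ω to 106.7 Ω.
99.9 ohms lies inside that range.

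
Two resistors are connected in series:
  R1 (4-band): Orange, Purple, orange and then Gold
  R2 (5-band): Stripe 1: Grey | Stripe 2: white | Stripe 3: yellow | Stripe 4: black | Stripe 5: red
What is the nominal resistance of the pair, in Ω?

37894 Ω

R1: orange, violet → 37; orange ×10^3 → 37000 Ω.
R2: grey, white, yellow → 894; black ×1 → 894 Ω.
Series: 37000 + 894 = 37894 Ω.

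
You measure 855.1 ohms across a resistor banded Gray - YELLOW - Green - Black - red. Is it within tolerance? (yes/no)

Grey → 8 (first significant figure)
Yellow → 4 (second significant figure)
Green → 5 (third significant figure)
Black → ×1 multiplier
Red → ±2% tolerance
845 × 1 = 845 Ω
Allowed range: 828.1 Ω to 861.9 Ω.
855.1 ohms lies inside that range.

yes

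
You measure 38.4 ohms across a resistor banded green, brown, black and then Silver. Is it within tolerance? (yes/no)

Green → 5 (first significant figure)
Brown → 1 (second significant figure)
Black → ×1 multiplier
Silver → ±10% tolerance
51 × 1 = 51 Ω
Allowed range: 45.9 Ω to 56.1 Ω.
38.4 ohms lies outside that range.

no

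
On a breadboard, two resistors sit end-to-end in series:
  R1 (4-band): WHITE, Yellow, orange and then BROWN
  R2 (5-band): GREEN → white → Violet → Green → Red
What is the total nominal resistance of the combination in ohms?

R1: white, yellow → 94; orange ×10^3 → 94000 Ω.
R2: green, white, violet → 597; green ×10^5 → 59700000 Ω.
Series: 94000 + 59700000 = 59794000 Ω.

59794000 Ω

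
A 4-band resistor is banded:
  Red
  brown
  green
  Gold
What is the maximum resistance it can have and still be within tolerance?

2205000 Ω

Red → 2 (first significant figure)
Brown → 1 (second significant figure)
Green → ×10^5 multiplier
Gold → ±5% tolerance
21 × 100000 = 2100000 Ω
Maximum = 2100000 × (1 + 5/100) = 2205000 Ω.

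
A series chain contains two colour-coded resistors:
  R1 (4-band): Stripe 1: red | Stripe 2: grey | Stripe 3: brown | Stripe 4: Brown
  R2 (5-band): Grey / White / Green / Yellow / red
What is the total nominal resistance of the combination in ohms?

R1: red, grey → 28; brown ×10 → 280 Ω.
R2: grey, white, green → 895; yellow ×10^4 → 8950000 Ω.
Series: 280 + 8950000 = 8950280 Ω.

8950280 Ω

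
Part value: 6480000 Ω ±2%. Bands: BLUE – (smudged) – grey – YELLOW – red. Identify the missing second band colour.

yellow

6480000 Ω = 648 × 10^4.
The second band gives digit 4 of the significand, and 4 is yellow.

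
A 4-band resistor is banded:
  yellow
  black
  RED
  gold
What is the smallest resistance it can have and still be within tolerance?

Yellow → 4 (first significant figure)
Black → 0 (second significant figure)
Red → ×10^2 multiplier
Gold → ±5% tolerance
40 × 100 = 4000 Ω
Smallest = 4000 × (1 − 5/100) = 3800 Ω.

3800 Ω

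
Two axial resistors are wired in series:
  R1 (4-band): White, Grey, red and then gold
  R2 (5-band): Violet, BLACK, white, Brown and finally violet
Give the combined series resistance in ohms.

16890 Ω

R1: white, grey → 98; red ×10^2 → 9800 Ω.
R2: violet, black, white → 709; brown ×10 → 7090 Ω.
Series: 9800 + 7090 = 16890 Ω.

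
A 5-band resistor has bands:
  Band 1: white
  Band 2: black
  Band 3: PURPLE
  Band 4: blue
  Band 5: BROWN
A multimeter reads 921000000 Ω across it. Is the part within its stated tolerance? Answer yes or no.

no

White → 9 (first significant figure)
Black → 0 (second significant figure)
Violet → 7 (third significant figure)
Blue → ×10^6 multiplier
Brown → ±1% tolerance
907 × 1000000 = 907000000 Ω
Allowed range: 897930000 Ω to 916070000 Ω.
921000000 Ω lies outside that range.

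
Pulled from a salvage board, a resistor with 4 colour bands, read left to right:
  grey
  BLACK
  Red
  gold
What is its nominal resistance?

Grey → 8 (first significant figure)
Black → 0 (second significant figure)
Red → ×10^2 multiplier
80 × 100 = 8000 Ω

8000 Ω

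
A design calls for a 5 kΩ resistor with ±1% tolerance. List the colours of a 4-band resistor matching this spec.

green, black, red, brown

5000 Ω = 50 × 10^2.
5 → green
0 → black
Multiplier 10^2 → red.
±1% tolerance → brown.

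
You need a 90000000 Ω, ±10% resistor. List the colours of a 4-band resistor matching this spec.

90000000 Ω = 90 × 10^6.
9 → white
0 → black
Multiplier 10^6 → blue.
±10% tolerance → silver.

white, black, blue, silver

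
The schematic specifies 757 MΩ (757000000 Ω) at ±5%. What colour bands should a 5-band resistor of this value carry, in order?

757000000 Ω = 757 × 10^6.
7 → violet
5 → green
7 → violet
Multiplier 10^6 → blue.
±5% tolerance → gold.

violet, green, violet, blue, gold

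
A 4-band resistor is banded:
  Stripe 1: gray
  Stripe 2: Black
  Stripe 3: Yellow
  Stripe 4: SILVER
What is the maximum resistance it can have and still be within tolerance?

Grey → 8 (first significant figure)
Black → 0 (second significant figure)
Yellow → ×10^4 multiplier
Silver → ±10% tolerance
80 × 10000 = 800000 Ω
Maximum = 800000 × (1 + 10/100) = 880000 Ω.

880000 Ω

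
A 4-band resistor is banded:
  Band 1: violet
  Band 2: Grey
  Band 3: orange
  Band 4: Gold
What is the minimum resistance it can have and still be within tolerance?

74100 Ω

Violet → 7 (first significant figure)
Grey → 8 (second significant figure)
Orange → ×10^3 multiplier
Gold → ±5% tolerance
78 × 1000 = 78000 Ω
Minimum = 78000 × (1 − 5/100) = 74100 Ω.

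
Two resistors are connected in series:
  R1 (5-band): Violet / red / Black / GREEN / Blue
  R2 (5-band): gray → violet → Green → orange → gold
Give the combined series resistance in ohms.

72875000 Ω

R1: violet, red, black → 720; green ×10^5 → 72000000 Ω.
R2: grey, violet, green → 875; orange ×10^3 → 875000 Ω.
Series: 72000000 + 875000 = 72875000 Ω.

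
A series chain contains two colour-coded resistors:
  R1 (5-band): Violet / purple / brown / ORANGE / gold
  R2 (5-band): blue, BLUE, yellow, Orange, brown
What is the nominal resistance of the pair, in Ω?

R1: violet, violet, brown → 771; orange ×10^3 → 771000 Ω.
R2: blue, blue, yellow → 664; orange ×10^3 → 664000 Ω.
Series: 771000 + 664000 = 1435000 Ω.

1435000 Ω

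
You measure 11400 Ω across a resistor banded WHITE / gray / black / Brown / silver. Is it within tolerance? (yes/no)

no

White → 9 (first significant figure)
Grey → 8 (second significant figure)
Black → 0 (third significant figure)
Brown → ×10 multiplier
Silver → ±10% tolerance
980 × 10 = 9800 Ω
Allowed range: 8820 Ω to 10780 Ω.
11400 Ω lies outside that range.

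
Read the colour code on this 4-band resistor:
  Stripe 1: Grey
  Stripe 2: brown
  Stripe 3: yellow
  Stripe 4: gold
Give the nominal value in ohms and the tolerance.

810000 Ω ±5%

Grey → 8 (first significant figure)
Brown → 1 (second significant figure)
Yellow → ×10^4 multiplier
Gold → ±5% tolerance
81 × 10000 = 810000 Ω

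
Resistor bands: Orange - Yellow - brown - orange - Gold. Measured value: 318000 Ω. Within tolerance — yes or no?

Orange → 3 (first significant figure)
Yellow → 4 (second significant figure)
Brown → 1 (third significant figure)
Orange → ×10^3 multiplier
Gold → ±5% tolerance
341 × 1000 = 341000 Ω
Allowed range: 323950 Ω to 358050 Ω.
318000 Ω lies outside that range.

no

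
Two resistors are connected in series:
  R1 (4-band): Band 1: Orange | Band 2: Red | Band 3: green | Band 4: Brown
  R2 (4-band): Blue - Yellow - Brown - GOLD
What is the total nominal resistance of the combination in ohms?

R1: orange, red → 32; green ×10^5 → 3200000 Ω.
R2: blue, yellow → 64; brown ×10 → 640 Ω.
Series: 3200000 + 640 = 3200640 Ω.

3200640 Ω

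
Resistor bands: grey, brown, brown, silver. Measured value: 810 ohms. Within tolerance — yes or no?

yes

Grey → 8 (first significant figure)
Brown → 1 (second significant figure)
Brown → ×10 multiplier
Silver → ±10% tolerance
81 × 10 = 810 Ω
Allowed range: 729 Ω to 891 Ω.
810 ohms lies inside that range.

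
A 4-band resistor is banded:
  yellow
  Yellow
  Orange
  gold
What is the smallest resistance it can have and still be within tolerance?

41800 Ω

Yellow → 4 (first significant figure)
Yellow → 4 (second significant figure)
Orange → ×10^3 multiplier
Gold → ±5% tolerance
44 × 1000 = 44000 Ω
Smallest = 44000 × (1 − 5/100) = 41800 Ω.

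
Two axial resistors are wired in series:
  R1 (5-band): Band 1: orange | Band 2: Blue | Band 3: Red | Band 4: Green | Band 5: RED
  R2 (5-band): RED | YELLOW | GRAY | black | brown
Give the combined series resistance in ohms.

R1: orange, blue, red → 362; green ×10^5 → 36200000 Ω.
R2: red, yellow, grey → 248; black ×1 → 248 Ω.
Series: 36200000 + 248 = 36200248 Ω.

36200248 Ω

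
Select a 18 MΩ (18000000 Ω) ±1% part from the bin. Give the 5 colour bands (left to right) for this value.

18000000 Ω = 180 × 10^5.
1 → brown
8 → grey
0 → black
Multiplier 10^5 → green.
±1% tolerance → brown.

brown, grey, black, green, brown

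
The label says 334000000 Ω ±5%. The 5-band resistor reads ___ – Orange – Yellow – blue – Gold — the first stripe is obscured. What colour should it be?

orange

334000000 Ω = 334 × 10^6.
The first band gives digit 3 of the significand, and 3 is orange.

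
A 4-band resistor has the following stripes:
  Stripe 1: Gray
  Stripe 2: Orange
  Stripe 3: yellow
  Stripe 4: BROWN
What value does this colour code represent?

Grey → 8 (first significant figure)
Orange → 3 (second significant figure)
Yellow → ×10^4 multiplier
83 × 10000 = 830000 Ω

830000 Ω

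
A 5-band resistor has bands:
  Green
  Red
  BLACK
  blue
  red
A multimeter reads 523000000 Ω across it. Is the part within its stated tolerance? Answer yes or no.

yes

Green → 5 (first significant figure)
Red → 2 (second significant figure)
Black → 0 (third significant figure)
Blue → ×10^6 multiplier
Red → ±2% tolerance
520 × 1000000 = 520000000 Ω
Allowed range: 509600000 Ω to 530400000 Ω.
523000000 Ω lies inside that range.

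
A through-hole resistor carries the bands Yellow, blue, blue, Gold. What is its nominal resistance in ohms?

Yellow → 4 (first significant figure)
Blue → 6 (second significant figure)
Blue → ×10^6 multiplier
46 × 1000000 = 46000000 Ω

46000000 Ω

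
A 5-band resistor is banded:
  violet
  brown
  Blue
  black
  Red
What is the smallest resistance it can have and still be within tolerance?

701.68 Ω

Violet → 7 (first significant figure)
Brown → 1 (second significant figure)
Blue → 6 (third significant figure)
Black → ×1 multiplier
Red → ±2% tolerance
716 × 1 = 716 Ω
Smallest = 716 × (1 − 2/100) = 701.68 Ω.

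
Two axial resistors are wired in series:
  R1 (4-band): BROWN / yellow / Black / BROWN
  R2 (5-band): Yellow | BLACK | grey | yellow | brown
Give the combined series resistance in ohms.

R1: brown, yellow → 14; black ×1 → 14 Ω.
R2: yellow, black, grey → 408; yellow ×10^4 → 4080000 Ω.
Series: 14 + 4080000 = 4080014 Ω.

4080014 Ω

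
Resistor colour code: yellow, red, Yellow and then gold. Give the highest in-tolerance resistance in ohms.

441000 Ω

Yellow → 4 (first significant figure)
Red → 2 (second significant figure)
Yellow → ×10^4 multiplier
Gold → ±5% tolerance
42 × 10000 = 420000 Ω
Highest = 420000 × (1 + 5/100) = 441000 Ω.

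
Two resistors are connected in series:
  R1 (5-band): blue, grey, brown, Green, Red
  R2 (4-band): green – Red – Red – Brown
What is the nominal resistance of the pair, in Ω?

68105200 Ω

R1: blue, grey, brown → 681; green ×10^5 → 68100000 Ω.
R2: green, red → 52; red ×10^2 → 5200 Ω.
Series: 68100000 + 5200 = 68105200 Ω.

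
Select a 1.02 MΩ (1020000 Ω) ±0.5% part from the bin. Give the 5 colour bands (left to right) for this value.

1020000 Ω = 102 × 10^4.
1 → brown
0 → black
2 → red
Multiplier 10^4 → yellow.
±0.5% tolerance → green.

brown, black, red, yellow, green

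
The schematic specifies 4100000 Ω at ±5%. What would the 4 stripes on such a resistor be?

yellow, brown, green, gold

4100000 Ω = 41 × 10^5.
4 → yellow
1 → brown
Multiplier 10^5 → green.
±5% tolerance → gold.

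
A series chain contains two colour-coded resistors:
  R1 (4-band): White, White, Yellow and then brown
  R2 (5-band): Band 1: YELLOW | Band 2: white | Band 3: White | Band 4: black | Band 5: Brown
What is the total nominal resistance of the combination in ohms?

R1: white, white → 99; yellow ×10^4 → 990000 Ω.
R2: yellow, white, white → 499; black ×1 → 499 Ω.
Series: 990000 + 499 = 990499 Ω.

990499 Ω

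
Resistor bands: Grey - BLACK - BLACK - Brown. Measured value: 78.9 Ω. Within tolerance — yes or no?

Grey → 8 (first significant figure)
Black → 0 (second significant figure)
Black → ×1 multiplier
Brown → ±1% tolerance
80 × 1 = 80 Ω
Allowed range: 79.2 Ω to 80.8 Ω.
78.9 Ω lies outside that range.

no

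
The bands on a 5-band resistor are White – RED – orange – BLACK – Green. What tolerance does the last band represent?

±0.5%

The last band, green, is the tolerance band.
Green corresponds to ±0.5%.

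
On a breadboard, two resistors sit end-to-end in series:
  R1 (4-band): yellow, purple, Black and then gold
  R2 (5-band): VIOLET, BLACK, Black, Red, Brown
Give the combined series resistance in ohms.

70047 Ω

R1: yellow, violet → 47; black ×1 → 47 Ω.
R2: violet, black, black → 700; red ×10^2 → 70000 Ω.
Series: 47 + 70000 = 70047 Ω.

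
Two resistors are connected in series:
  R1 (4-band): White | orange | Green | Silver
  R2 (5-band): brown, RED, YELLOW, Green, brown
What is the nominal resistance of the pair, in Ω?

21700000 Ω

R1: white, orange → 93; green ×10^5 → 9300000 Ω.
R2: brown, red, yellow → 124; green ×10^5 → 12400000 Ω.
Series: 9300000 + 12400000 = 21700000 Ω.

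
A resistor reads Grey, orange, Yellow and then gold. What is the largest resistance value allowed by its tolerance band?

871500 Ω

Grey → 8 (first significant figure)
Orange → 3 (second significant figure)
Yellow → ×10^4 multiplier
Gold → ±5% tolerance
83 × 10000 = 830000 Ω
Largest = 830000 × (1 + 5/100) = 871500 Ω.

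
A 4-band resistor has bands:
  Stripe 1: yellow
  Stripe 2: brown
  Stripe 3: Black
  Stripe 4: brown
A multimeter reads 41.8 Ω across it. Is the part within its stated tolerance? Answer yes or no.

no

Yellow → 4 (first significant figure)
Brown → 1 (second significant figure)
Black → ×1 multiplier
Brown → ±1% tolerance
41 × 1 = 41 Ω
Allowed range: 40.59 Ω to 41.41 Ω.
41.8 Ω lies outside that range.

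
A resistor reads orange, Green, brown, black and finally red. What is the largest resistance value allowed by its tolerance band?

358.02 Ω

Orange → 3 (first significant figure)
Green → 5 (second significant figure)
Brown → 1 (third significant figure)
Black → ×1 multiplier
Red → ±2% tolerance
351 × 1 = 351 Ω
Largest = 351 × (1 + 2/100) = 358.02 Ω.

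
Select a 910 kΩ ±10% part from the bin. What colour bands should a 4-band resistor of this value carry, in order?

910000 Ω = 91 × 10^4.
9 → white
1 → brown
Multiplier 10^4 → yellow.
±10% tolerance → silver.

white, brown, yellow, silver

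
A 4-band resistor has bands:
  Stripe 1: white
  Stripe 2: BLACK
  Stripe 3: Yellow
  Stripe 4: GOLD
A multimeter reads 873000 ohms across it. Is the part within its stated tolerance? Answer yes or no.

yes

White → 9 (first significant figure)
Black → 0 (second significant figure)
Yellow → ×10^4 multiplier
Gold → ±5% tolerance
90 × 10000 = 900000 Ω
Allowed range: 855000 Ω to 945000 Ω.
873000 ohms lies inside that range.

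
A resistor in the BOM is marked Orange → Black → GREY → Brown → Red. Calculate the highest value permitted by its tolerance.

Orange → 3 (first significant figure)
Black → 0 (second significant figure)
Grey → 8 (third significant figure)
Brown → ×10 multiplier
Red → ±2% tolerance
308 × 10 = 3080 Ω
Highest = 3080 × (1 + 2/100) = 3141.6 Ω.

3141.6 Ω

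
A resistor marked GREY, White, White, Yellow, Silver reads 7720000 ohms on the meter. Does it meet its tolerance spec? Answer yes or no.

Grey → 8 (first significant figure)
White → 9 (second significant figure)
White → 9 (third significant figure)
Yellow → ×10^4 multiplier
Silver → ±10% tolerance
899 × 10000 = 8990000 Ω
Allowed range: 8091000 Ω to 9889000 Ω.
7720000 ohms lies outside that range.

no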